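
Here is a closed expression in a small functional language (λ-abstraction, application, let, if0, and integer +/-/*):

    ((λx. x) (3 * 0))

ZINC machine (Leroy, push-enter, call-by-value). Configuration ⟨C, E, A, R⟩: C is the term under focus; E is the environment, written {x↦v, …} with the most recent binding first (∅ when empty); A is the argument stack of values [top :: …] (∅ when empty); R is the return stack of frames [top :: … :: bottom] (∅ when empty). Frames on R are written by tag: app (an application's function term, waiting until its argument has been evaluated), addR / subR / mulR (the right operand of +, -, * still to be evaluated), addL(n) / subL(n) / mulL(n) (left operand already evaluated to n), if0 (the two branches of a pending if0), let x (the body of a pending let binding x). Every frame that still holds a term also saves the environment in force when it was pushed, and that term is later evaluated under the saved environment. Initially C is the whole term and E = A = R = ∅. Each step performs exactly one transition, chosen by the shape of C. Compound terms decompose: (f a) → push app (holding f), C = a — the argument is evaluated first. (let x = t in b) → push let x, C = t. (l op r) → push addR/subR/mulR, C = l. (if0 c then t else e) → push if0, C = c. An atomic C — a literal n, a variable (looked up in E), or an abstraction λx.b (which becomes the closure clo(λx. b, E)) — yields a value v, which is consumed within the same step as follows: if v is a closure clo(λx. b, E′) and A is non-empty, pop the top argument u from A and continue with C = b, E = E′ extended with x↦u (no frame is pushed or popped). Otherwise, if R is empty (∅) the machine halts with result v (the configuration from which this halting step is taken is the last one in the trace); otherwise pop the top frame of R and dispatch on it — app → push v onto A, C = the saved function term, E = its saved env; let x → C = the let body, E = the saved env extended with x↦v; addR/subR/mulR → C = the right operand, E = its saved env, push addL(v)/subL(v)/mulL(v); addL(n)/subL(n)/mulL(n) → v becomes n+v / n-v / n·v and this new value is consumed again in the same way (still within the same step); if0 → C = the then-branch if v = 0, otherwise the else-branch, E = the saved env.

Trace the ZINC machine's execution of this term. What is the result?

0. <C=((λx. x) (3 * 0)), E=∅, A=∅, R=∅>
1. <C=(3 * 0), E=∅, A=∅, R=[app]>
2. <C=3, E=∅, A=∅, R=[mulR :: app]>
3. <C=0, E=∅, A=∅, R=[mulL(3) :: app]>
4. <C=(λx. x), E=∅, A=[0], R=∅>
5. <C=x, E={x↦0}, A=∅, R=∅>
→ final value 0

Answer: 0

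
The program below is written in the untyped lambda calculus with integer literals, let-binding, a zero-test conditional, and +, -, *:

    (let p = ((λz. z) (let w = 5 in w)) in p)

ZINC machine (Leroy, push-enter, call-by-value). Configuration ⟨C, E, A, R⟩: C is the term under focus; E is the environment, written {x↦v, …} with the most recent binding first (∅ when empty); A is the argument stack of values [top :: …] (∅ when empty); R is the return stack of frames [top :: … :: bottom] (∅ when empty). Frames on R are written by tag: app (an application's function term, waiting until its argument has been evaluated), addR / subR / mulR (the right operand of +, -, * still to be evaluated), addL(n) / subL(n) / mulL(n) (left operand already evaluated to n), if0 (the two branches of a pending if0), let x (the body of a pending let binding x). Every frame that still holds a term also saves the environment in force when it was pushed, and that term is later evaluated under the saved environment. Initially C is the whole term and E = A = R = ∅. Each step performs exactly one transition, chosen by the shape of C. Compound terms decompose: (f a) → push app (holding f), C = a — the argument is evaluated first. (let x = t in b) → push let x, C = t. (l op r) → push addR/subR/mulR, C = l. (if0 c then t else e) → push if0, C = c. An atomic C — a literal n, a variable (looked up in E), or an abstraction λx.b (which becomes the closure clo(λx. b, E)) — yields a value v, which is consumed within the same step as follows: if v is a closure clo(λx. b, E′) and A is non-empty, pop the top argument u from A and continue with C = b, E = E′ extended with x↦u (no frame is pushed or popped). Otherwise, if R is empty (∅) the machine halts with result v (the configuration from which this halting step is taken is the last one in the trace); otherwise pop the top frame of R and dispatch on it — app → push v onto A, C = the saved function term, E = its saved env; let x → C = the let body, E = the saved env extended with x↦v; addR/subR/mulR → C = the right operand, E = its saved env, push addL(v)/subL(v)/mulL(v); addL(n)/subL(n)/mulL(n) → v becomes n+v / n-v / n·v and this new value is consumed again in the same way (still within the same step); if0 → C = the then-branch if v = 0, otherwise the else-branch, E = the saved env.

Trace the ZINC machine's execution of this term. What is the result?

step 0: <C=(let p = ((λz. z) (let w = 5 in w)) in p), E=∅, A=∅, R=∅>
step 1: <C=((λz. z) (let w = 5 in w)), E=∅, A=∅, R=[let p]>
step 2: <C=(let w = 5 in w), E=∅, A=∅, R=[app :: let p]>
step 3: <C=5, E=∅, A=∅, R=[let w :: app :: let p]>
step 4: <C=w, E={w↦5}, A=∅, R=[app :: let p]>
step 5: <C=(λz. z), E=∅, A=[5], R=[let p]>
step 6: <C=z, E={z↦5}, A=∅, R=[let p]>
step 7: <C=p, E={p↦5}, A=∅, R=∅>
→ final value 5

Answer: 5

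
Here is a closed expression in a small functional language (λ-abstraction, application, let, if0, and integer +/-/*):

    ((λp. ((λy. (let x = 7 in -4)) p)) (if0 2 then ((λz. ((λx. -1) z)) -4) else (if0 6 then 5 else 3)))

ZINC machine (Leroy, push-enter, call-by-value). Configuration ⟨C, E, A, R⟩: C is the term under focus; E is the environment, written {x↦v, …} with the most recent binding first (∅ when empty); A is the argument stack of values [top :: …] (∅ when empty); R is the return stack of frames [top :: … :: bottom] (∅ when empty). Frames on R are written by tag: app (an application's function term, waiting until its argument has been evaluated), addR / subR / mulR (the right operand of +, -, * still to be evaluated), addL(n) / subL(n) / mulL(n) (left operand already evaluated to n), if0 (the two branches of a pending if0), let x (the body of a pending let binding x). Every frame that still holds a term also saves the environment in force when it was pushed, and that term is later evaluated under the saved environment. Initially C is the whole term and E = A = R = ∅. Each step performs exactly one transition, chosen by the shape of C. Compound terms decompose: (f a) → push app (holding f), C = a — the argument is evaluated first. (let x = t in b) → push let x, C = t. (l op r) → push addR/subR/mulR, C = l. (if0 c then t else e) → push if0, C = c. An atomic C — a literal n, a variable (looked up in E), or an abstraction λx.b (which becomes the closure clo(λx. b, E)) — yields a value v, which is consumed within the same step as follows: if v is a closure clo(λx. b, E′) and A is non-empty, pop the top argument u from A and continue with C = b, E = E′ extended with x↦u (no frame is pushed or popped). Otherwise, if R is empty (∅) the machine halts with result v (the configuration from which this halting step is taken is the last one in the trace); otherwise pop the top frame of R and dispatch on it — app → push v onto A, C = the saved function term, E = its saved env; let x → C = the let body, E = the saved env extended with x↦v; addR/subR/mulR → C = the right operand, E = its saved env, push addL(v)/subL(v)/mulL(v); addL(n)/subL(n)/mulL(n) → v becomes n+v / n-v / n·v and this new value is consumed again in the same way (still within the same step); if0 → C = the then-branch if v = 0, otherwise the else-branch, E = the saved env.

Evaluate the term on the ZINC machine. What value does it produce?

step 0: <C=((λp. ((λy. (let x = 7 in -4)) p)) (if0 2 then ((λz. ((λx. -1) z)) -4) else (if0 6 then 5 else 3))), E=∅, A=∅, R=∅>
step 1: <C=(if0 2 then ((λz. ((λx. -1) z)) -4) else (if0 6 then 5 else 3)), E=∅, A=∅, R=[app]>
step 2: <C=2, E=∅, A=∅, R=[if0 :: app]>
step 3: <C=(if0 6 then 5 else 3), E=∅, A=∅, R=[app]>
step 4: <C=6, E=∅, A=∅, R=[if0 :: app]>
step 5: <C=3, E=∅, A=∅, R=[app]>
step 6: <C=(λp. ((λy. (let x = 7 in -4)) p)), E=∅, A=[3], R=∅>
step 7: <C=((λy. (let x = 7 in -4)) p), E={p↦3}, A=∅, R=∅>
step 8: <C=p, E={p↦3}, A=∅, R=[app]>
step 9: <C=(λy. (let x = 7 in -4)), E={p↦3}, A=[3], R=∅>
step 10: <C=(let x = 7 in -4), E={y↦3, p↦3}, A=∅, R=∅>
step 11: <C=7, E={y↦3, p↦3}, A=∅, R=[let x]>
step 12: <C=-4, E={x↦7, y↦3, p↦3}, A=∅, R=∅>
→ final value -4

Answer: -4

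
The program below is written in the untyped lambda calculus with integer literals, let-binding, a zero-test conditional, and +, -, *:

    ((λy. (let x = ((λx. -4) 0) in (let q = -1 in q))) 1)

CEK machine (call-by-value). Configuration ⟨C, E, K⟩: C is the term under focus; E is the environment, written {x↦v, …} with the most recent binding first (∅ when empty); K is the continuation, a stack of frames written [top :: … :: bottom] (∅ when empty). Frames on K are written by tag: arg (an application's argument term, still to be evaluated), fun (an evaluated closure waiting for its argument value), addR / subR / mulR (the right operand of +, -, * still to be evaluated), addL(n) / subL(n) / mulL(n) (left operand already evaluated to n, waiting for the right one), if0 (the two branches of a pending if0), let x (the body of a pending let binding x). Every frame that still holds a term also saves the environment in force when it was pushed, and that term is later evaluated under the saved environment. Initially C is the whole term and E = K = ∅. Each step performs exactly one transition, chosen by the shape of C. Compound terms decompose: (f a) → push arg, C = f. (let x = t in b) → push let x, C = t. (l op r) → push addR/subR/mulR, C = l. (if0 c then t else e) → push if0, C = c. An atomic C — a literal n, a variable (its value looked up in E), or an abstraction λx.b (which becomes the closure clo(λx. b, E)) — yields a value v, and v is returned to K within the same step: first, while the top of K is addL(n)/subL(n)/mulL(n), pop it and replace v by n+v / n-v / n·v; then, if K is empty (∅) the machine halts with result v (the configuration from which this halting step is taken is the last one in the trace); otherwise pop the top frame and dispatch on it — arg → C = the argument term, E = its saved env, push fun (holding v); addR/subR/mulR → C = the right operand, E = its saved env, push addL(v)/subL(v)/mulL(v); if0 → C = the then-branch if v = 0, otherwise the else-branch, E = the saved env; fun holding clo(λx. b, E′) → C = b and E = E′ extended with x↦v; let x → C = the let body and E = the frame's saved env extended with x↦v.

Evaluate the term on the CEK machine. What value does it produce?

Answer: -1

Machine steps:
t=0: ⟨C=((λy. (let x = ((λx. -4) 0) in (let q = -1 in q))) 1); E=∅; K=∅⟩
t=1: ⟨C=(λy. (let x = ((λx. -4) 0) in (let q = -1 in q))); E=∅; K=[arg]⟩
t=2: ⟨C=1; E=∅; K=[fun]⟩
t=3: ⟨C=(let x = ((λx. -4) 0) in (let q = -1 in q)); E={y↦1}; K=∅⟩
t=4: ⟨C=((λx. -4) 0); E={y↦1}; K=[let x]⟩
t=5: ⟨C=(λx. -4); E={y↦1}; K=[arg :: let x]⟩
t=6: ⟨C=0; E={y↦1}; K=[fun :: let x]⟩
t=7: ⟨C=-4; E={x↦0, y↦1}; K=[let x]⟩
t=8: ⟨C=(let q = -1 in q); E={x↦-4, y↦1}; K=∅⟩
t=9: ⟨C=-1; E={x↦-4, y↦1}; K=[let q]⟩
t=10: ⟨C=q; E={q↦-1, x↦-4, y↦1}; K=∅⟩
→ final value -1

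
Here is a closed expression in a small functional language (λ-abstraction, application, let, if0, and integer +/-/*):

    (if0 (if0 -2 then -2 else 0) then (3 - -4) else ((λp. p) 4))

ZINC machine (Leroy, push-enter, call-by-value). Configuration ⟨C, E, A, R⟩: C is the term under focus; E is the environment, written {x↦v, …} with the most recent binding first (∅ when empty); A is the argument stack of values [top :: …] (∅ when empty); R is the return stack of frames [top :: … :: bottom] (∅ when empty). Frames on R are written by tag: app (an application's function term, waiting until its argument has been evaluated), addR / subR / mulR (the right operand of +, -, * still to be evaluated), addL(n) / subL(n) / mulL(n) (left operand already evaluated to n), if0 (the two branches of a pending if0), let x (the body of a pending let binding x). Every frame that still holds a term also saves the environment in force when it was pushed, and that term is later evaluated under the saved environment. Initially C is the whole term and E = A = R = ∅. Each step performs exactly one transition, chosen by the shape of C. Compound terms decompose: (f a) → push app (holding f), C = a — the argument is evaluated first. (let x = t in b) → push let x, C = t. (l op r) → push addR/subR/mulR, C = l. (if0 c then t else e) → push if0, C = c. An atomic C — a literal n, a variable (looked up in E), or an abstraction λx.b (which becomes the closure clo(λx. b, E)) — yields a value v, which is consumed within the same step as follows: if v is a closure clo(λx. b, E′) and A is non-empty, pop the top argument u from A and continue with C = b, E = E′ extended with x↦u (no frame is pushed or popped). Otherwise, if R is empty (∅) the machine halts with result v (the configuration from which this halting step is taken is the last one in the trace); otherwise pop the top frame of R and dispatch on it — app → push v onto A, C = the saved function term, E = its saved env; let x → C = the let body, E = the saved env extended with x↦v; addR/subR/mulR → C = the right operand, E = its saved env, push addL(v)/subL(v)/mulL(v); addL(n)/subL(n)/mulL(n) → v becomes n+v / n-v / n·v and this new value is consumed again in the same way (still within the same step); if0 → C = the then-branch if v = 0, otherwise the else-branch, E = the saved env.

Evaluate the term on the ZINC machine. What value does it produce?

Answer: 7

Machine steps:
t=0: ⟨C=(if0 (if0 -2 then -2 else 0) then (3 - -4) else ((λp. p) 4)); E=∅; A=∅; R=∅⟩
t=1: ⟨C=(if0 -2 then -2 else 0); E=∅; A=∅; R=[if0]⟩
t=2: ⟨C=-2; E=∅; A=∅; R=[if0 :: if0]⟩
t=3: ⟨C=0; E=∅; A=∅; R=[if0]⟩
t=4: ⟨C=(3 - -4); E=∅; A=∅; R=∅⟩
t=5: ⟨C=3; E=∅; A=∅; R=[subR]⟩
t=6: ⟨C=-4; E=∅; A=∅; R=[subL(3)]⟩
→ final value 7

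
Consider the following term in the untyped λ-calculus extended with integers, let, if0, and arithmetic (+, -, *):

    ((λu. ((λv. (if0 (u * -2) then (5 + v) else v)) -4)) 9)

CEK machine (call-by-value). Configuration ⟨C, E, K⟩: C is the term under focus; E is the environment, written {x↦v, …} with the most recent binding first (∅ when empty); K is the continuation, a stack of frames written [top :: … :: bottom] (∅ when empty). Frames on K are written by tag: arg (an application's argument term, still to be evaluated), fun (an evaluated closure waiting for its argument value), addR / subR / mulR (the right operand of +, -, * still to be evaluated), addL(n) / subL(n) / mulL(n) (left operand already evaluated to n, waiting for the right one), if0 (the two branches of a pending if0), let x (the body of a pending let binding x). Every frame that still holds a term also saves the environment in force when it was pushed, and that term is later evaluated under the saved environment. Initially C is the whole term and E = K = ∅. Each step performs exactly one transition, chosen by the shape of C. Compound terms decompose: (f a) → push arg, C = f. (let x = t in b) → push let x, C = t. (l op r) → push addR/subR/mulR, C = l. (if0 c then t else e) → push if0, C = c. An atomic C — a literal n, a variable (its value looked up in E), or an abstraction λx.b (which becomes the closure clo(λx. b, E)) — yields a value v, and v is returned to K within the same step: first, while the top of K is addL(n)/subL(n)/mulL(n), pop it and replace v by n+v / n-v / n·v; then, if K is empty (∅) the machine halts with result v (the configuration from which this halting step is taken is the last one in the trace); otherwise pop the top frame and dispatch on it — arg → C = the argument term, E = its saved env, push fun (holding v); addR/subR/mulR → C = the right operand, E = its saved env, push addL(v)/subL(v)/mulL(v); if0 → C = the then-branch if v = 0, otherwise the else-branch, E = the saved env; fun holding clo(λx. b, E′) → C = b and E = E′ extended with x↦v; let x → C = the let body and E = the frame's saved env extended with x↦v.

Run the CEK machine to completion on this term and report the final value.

step 0: [C=((λu. ((λv. (if0 (u * -2) then (5 + v) else v)) -4)) 9) | E=∅ | K=∅]
step 1: [C=(λu. ((λv. (if0 (u * -2) then (5 + v) else v)) -4)) | E=∅ | K=[arg]]
step 2: [C=9 | E=∅ | K=[fun]]
step 3: [C=((λv. (if0 (u * -2) then (5 + v) else v)) -4) | E={u↦9} | K=∅]
step 4: [C=(λv. (if0 (u * -2) then (5 + v) else v)) | E={u↦9} | K=[arg]]
step 5: [C=-4 | E={u↦9} | K=[fun]]
step 6: [C=(if0 (u * -2) then (5 + v) else v) | E={v↦-4, u↦9} | K=∅]
step 7: [C=(u * -2) | E={v↦-4, u↦9} | K=[if0]]
step 8: [C=u | E={v↦-4, u↦9} | K=[mulR :: if0]]
step 9: [C=-2 | E={v↦-4, u↦9} | K=[mulL(9) :: if0]]
step 10: [C=v | E={v↦-4, u↦9} | K=∅]
→ final value -4

Answer: -4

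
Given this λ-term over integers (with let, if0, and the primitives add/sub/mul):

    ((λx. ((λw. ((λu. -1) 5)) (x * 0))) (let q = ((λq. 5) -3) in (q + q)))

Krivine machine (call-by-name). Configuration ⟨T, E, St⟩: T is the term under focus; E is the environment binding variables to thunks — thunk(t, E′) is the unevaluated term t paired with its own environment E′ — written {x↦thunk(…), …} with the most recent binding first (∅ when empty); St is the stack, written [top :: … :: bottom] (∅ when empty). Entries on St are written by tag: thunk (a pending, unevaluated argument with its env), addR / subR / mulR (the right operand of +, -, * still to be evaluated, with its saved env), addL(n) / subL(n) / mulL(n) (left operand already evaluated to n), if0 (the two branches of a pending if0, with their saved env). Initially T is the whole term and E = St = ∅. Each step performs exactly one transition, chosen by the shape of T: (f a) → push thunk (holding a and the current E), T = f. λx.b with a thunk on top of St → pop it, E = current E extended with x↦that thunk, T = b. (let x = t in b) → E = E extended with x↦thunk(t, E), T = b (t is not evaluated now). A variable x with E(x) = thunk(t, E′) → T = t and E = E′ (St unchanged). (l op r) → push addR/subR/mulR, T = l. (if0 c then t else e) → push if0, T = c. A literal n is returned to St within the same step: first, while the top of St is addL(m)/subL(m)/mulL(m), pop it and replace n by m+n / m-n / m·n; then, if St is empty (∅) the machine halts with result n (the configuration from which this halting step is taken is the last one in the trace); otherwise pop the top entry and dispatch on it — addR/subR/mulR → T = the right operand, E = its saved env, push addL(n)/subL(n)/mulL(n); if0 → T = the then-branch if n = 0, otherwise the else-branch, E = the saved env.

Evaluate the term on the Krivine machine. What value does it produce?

Answer: -1

Derivation:
step 0: ⟨T=((λx. ((λw. ((λu. -1) 5)) (x * 0))) (let q = ((λq. 5) -3) in (q + q))); E=∅; St=∅⟩
step 1: ⟨T=(λx. ((λw. ((λu. -1) 5)) (x * 0))); E=∅; St=[thunk]⟩
step 2: ⟨T=((λw. ((λu. -1) 5)) (x * 0)); E={x↦thunk((let q = ((λq. 5) -3) in (q + q)), ∅)}; St=∅⟩
step 3: ⟨T=(λw. ((λu. -1) 5)); E={x↦thunk((let q = ((λq. 5) -3) in (q + q)), ∅)}; St=[thunk]⟩
step 4: ⟨T=((λu. -1) 5); E={w↦thunk((x * 0), {x↦thunk((let q = ((λq. 5) -3) in (q + q)), ∅)}), x↦thunk((let q = ((λq. 5) -3) in (q + q)), ∅)}; St=∅⟩
step 5: ⟨T=(λu. -1); E={w↦thunk((x * 0), {x↦thunk((let q = ((λq. 5) -3) in (q + q)), ∅)}), x↦thunk((let q = ((λq. 5) -3) in (q + q)), ∅)}; St=[thunk]⟩
step 6: ⟨T=-1; E={u↦thunk(5, {w↦thunk((x * 0), {x↦thunk((let q = ((λq. 5) -3) in (q + q)), ∅)}), x↦thunk((let q = ((λq. 5) -3) in (q + q)), ∅)}), w↦thunk((x * 0), {x↦thunk((let q = ((λq. 5) -3) in (q + q)), ∅)}), x↦thunk((let q = ((λq. 5) -3) in (q + q)), ∅)}; St=∅⟩
→ final value -1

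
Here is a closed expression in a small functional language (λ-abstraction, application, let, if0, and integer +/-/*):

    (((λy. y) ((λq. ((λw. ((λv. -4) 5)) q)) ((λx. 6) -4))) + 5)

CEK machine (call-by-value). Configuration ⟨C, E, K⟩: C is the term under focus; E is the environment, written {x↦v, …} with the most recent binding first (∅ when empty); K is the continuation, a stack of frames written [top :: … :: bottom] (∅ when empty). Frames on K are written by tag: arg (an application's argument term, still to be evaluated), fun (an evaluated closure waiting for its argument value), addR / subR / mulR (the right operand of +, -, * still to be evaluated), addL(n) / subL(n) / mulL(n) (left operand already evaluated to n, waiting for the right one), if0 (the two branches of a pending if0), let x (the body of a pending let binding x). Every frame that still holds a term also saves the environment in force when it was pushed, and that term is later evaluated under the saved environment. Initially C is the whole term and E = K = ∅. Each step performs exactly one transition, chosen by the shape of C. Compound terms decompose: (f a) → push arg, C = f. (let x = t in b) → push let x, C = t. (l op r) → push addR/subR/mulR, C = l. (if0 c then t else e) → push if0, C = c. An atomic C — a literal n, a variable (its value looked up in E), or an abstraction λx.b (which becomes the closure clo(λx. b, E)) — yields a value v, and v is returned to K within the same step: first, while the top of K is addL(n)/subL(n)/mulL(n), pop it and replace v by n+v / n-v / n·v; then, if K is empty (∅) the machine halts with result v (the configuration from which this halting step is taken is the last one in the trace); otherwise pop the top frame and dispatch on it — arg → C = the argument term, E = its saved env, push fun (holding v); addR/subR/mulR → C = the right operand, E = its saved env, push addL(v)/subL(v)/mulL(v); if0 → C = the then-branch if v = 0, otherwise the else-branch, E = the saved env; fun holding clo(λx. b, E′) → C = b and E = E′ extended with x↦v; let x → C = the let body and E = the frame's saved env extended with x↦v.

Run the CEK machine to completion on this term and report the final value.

0. [C=(((λy. y) ((λq. ((λw. ((λv. -4) 5)) q)) ((λx. 6) -4))) + 5) | E=∅ | K=∅]
1. [C=((λy. y) ((λq. ((λw. ((λv. -4) 5)) q)) ((λx. 6) -4))) | E=∅ | K=[addR]]
2. [C=(λy. y) | E=∅ | K=[arg :: addR]]
3. [C=((λq. ((λw. ((λv. -4) 5)) q)) ((λx. 6) -4)) | E=∅ | K=[fun :: addR]]
4. [C=(λq. ((λw. ((λv. -4) 5)) q)) | E=∅ | K=[arg :: fun :: addR]]
5. [C=((λx. 6) -4) | E=∅ | K=[fun :: fun :: addR]]
6. [C=(λx. 6) | E=∅ | K=[arg :: fun :: fun :: addR]]
7. [C=-4 | E=∅ | K=[fun :: fun :: fun :: addR]]
8. [C=6 | E={x↦-4} | K=[fun :: fun :: addR]]
9. [C=((λw. ((λv. -4) 5)) q) | E={q↦6} | K=[fun :: addR]]
10. [C=(λw. ((λv. -4) 5)) | E={q↦6} | K=[arg :: fun :: addR]]
11. [C=q | E={q↦6} | K=[fun :: fun :: addR]]
12. [C=((λv. -4) 5) | E={w↦6, q↦6} | K=[fun :: addR]]
13. [C=(λv. -4) | E={w↦6, q↦6} | K=[arg :: fun :: addR]]
14. [C=5 | E={w↦6, q↦6} | K=[fun :: fun :: addR]]
15. [C=-4 | E={v↦5, w↦6, q↦6} | K=[fun :: addR]]
16. [C=y | E={y↦-4} | K=[addR]]
17. [C=5 | E=∅ | K=[addL(-4)]]
→ final value 1

Answer: 1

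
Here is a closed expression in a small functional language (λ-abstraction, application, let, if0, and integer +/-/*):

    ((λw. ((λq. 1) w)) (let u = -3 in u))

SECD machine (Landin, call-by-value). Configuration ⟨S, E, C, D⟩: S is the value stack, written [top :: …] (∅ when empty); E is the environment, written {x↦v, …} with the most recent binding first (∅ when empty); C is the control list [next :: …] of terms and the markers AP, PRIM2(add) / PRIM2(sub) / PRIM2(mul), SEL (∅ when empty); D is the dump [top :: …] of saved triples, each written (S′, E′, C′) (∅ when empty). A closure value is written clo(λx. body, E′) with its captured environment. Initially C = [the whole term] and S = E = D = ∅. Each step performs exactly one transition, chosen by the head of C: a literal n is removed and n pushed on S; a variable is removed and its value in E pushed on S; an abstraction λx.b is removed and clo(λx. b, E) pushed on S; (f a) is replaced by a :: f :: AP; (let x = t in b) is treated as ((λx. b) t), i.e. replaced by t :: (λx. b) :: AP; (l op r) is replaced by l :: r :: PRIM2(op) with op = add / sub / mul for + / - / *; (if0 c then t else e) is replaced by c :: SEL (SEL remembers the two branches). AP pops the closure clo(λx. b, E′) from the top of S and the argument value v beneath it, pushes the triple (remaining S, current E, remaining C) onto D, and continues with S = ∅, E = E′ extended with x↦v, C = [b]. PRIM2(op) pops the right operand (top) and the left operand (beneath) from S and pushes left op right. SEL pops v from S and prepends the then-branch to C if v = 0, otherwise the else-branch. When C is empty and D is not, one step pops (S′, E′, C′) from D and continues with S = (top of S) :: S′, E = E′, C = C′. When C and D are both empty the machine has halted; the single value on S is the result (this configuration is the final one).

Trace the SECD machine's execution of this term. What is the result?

0. <S=∅, E=∅, C=[((λw. ((λq. 1) w)) (let u = -3 in u))], D=∅>
1. <S=∅, E=∅, C=[(let u = -3 in u) :: (λw. ((λq. 1) w)) :: AP], D=∅>
2. <S=∅, E=∅, C=[-3 :: (λu. u) :: AP :: (λw. ((λq. 1) w)) :: AP], D=∅>
3. <S=[-3], E=∅, C=[(λu. u) :: AP :: (λw. ((λq. 1) w)) :: AP], D=∅>
4. <S=[clo(λu. u, ∅) :: -3], E=∅, C=[AP :: (λw. ((λq. 1) w)) :: AP], D=∅>
5. <S=∅, E={u↦-3}, C=[u], D=[(∅, ∅, [(λw. ((λq. 1) w)) :: AP])]>
6. <S=[-3], E={u↦-3}, C=∅, D=[(∅, ∅, [(λw. ((λq. 1) w)) :: AP])]>
7. <S=[-3], E=∅, C=[(λw. ((λq. 1) w)) :: AP], D=∅>
8. <S=[clo(λw. ((λq. 1) w), ∅) :: -3], E=∅, C=[AP], D=∅>
9. <S=∅, E={w↦-3}, C=[((λq. 1) w)], D=[(∅, ∅, ∅)]>
10. <S=∅, E={w↦-3}, C=[w :: (λq. 1) :: AP], D=[(∅, ∅, ∅)]>
11. <S=[-3], E={w↦-3}, C=[(λq. 1) :: AP], D=[(∅, ∅, ∅)]>
12. <S=[clo(λq. 1, {w↦-3}) :: -3], E={w↦-3}, C=[AP], D=[(∅, ∅, ∅)]>
13. <S=∅, E={q↦-3, w↦-3}, C=[1], D=[(∅, {w↦-3}, ∅) :: (∅, ∅, ∅)]>
14. <S=[1], E={q↦-3, w↦-3}, C=∅, D=[(∅, {w↦-3}, ∅) :: (∅, ∅, ∅)]>
15. <S=[1], E={w↦-3}, C=∅, D=[(∅, ∅, ∅)]>
16. <S=[1], E=∅, C=∅, D=∅>
→ final value 1

Answer: 1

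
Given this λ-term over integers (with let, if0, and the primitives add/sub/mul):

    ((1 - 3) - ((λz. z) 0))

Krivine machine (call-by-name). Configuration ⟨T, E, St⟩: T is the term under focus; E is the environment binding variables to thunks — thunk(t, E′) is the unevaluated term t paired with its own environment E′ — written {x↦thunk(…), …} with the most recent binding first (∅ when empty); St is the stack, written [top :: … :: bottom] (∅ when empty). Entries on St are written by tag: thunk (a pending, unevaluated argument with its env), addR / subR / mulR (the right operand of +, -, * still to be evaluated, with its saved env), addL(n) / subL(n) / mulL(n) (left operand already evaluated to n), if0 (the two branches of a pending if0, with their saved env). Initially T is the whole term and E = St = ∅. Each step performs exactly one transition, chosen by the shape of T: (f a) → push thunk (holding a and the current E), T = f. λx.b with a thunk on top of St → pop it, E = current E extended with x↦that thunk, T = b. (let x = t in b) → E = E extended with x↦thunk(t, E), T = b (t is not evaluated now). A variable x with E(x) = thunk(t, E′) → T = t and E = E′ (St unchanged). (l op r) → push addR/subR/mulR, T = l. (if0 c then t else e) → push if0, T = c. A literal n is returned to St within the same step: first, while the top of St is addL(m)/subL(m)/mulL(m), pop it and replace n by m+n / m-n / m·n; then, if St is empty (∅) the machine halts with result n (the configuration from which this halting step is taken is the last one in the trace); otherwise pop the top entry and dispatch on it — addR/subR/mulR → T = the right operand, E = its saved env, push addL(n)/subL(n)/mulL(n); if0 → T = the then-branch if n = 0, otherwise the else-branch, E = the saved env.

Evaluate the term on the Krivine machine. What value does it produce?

Answer: -2

Machine steps:
[0] <T=((1 - 3) - ((λz. z) 0)), E=∅, St=∅>
[1] <T=(1 - 3), E=∅, St=[subR]>
[2] <T=1, E=∅, St=[subR :: subR]>
[3] <T=3, E=∅, St=[subL(1) :: subR]>
[4] <T=((λz. z) 0), E=∅, St=[subL(-2)]>
[5] <T=(λz. z), E=∅, St=[thunk :: subL(-2)]>
[6] <T=z, E={z↦thunk(0, ∅)}, St=[subL(-2)]>
[7] <T=0, E=∅, St=[subL(-2)]>
→ final value -2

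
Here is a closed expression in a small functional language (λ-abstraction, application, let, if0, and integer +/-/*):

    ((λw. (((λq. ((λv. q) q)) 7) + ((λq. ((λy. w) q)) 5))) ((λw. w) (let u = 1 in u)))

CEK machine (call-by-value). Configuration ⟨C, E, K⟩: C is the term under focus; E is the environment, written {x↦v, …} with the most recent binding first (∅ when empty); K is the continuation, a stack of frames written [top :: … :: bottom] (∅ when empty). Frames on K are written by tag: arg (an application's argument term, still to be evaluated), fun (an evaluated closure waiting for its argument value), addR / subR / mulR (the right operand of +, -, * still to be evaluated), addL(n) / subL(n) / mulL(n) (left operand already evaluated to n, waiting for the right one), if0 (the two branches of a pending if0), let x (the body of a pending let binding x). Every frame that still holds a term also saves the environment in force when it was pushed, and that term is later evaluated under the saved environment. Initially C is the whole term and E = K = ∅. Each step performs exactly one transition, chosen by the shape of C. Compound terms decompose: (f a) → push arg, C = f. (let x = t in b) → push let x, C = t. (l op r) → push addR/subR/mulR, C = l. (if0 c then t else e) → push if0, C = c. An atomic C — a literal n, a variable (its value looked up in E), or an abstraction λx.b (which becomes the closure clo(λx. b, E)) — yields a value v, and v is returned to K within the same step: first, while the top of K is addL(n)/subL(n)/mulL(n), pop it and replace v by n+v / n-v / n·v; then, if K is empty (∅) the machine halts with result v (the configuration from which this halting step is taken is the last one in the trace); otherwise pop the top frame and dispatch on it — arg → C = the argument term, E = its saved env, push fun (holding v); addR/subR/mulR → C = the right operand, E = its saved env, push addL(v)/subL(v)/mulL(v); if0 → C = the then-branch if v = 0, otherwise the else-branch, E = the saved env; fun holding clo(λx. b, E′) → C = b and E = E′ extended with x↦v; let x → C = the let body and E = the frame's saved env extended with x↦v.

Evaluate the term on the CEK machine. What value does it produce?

Answer: 8

Machine steps:
step 0: <C=((λw. (((λq. ((λv. q) q)) 7) + ((λq. ((λy. w) q)) 5))) ((λw. w) (let u = 1 in u))), E=∅, K=∅>
step 1: <C=(λw. (((λq. ((λv. q) q)) 7) + ((λq. ((λy. w) q)) 5))), E=∅, K=[arg]>
step 2: <C=((λw. w) (let u = 1 in u)), E=∅, K=[fun]>
step 3: <C=(λw. w), E=∅, K=[arg :: fun]>
step 4: <C=(let u = 1 in u), E=∅, K=[fun :: fun]>
step 5: <C=1, E=∅, K=[let u :: fun :: fun]>
step 6: <C=u, E={u↦1}, K=[fun :: fun]>
step 7: <C=w, E={w↦1}, K=[fun]>
step 8: <C=(((λq. ((λv. q) q)) 7) + ((λq. ((λy. w) q)) 5)), E={w↦1}, K=∅>
step 9: <C=((λq. ((λv. q) q)) 7), E={w↦1}, K=[addR]>
step 10: <C=(λq. ((λv. q) q)), E={w↦1}, K=[arg :: addR]>
step 11: <C=7, E={w↦1}, K=[fun :: addR]>
step 12: <C=((λv. q) q), E={q↦7, w↦1}, K=[addR]>
step 13: <C=(λv. q), E={q↦7, w↦1}, K=[arg :: addR]>
step 14: <C=q, E={q↦7, w↦1}, K=[fun :: addR]>
step 15: <C=q, E={v↦7, q↦7, w↦1}, K=[addR]>
step 16: <C=((λq. ((λy. w) q)) 5), E={w↦1}, K=[addL(7)]>
step 17: <C=(λq. ((λy. w) q)), E={w↦1}, K=[arg :: addL(7)]>
step 18: <C=5, E={w↦1}, K=[fun :: addL(7)]>
step 19: <C=((λy. w) q), E={q↦5, w↦1}, K=[addL(7)]>
step 20: <C=(λy. w), E={q↦5, w↦1}, K=[arg :: addL(7)]>
step 21: <C=q, E={q↦5, w↦1}, K=[fun :: addL(7)]>
step 22: <C=w, E={y↦5, q↦5, w↦1}, K=[addL(7)]>
→ final value 8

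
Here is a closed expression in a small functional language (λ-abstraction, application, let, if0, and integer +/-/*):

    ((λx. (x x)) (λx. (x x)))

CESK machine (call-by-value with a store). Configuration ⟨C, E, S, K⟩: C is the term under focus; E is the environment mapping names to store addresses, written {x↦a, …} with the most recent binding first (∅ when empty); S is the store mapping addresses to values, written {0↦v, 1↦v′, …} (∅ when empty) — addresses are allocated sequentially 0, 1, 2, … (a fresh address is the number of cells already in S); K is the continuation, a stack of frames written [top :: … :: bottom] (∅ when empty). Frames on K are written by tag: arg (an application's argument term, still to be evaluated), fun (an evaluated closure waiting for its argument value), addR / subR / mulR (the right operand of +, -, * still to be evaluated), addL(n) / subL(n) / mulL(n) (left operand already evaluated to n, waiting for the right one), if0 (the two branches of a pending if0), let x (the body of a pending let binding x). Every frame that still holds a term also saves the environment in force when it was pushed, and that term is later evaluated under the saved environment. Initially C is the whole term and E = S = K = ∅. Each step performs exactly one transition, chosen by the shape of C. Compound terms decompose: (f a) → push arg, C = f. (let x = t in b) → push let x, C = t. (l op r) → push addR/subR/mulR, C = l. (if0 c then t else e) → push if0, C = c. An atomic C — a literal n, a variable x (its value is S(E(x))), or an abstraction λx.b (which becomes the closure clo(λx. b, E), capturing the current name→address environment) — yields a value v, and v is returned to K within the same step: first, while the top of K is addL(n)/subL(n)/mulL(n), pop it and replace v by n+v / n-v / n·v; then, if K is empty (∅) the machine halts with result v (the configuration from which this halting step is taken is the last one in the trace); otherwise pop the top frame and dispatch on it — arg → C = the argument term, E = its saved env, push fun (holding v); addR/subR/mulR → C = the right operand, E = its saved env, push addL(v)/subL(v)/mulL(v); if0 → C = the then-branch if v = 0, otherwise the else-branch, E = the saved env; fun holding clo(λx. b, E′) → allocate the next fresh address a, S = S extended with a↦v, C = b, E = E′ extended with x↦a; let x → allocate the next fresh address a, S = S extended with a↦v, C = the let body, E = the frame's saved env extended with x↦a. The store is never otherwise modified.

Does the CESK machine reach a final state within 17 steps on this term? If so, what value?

step 0: <C=((λx. (x x)) (λx. (x x))), E=∅, S=∅, K=∅>
step 1: <C=(λx. (x x)), E=∅, S=∅, K=[arg]>
step 2: <C=(λx. (x x)), E=∅, S=∅, K=[fun]>
step 3: <C=(x x), E={x↦0}, S={0↦clo(λx. (x x), ∅)}, K=∅>
step 4: <C=x, E={x↦0}, S={0↦clo(λx. (x x), ∅)}, K=[arg]>
step 5: <C=x, E={x↦0}, S={0↦clo(λx. (x x), ∅)}, K=[fun]>
step 6: <C=(x x), E={x↦1}, S={0↦clo(λx. (x x), ∅), 1↦clo(λx. (x x), ∅)}, K=∅>
step 7: <C=x, E={x↦1}, S={0↦clo(λx. (x x), ∅), 1↦clo(λx. (x x), ∅)}, K=[arg]>
step 8: <C=x, E={x↦1}, S={0↦clo(λx. (x x), ∅), 1↦clo(λx. (x x), ∅)}, K=[fun]>
step 9: <C=(x x), E={x↦2}, S={0↦clo(λx. (x x), ∅), 1↦clo(λx. (x x), ∅), 2↦clo(λx. (x x), ∅)}, K=∅>
step 10: <C=x, E={x↦2}, S={0↦clo(λx. (x x), ∅), 1↦clo(λx. (x x), ∅), 2↦clo(λx. (x x), ∅)}, K=[arg]>
step 11: <C=x, E={x↦2}, S={0↦clo(λx. (x x), ∅), 1↦clo(λx. (x x), ∅), 2↦clo(λx. (x x), ∅)}, K=[fun]>
step 12: <C=(x x), E={x↦3}, S={0↦clo(λx. (x x), ∅), 1↦clo(λx. (x x), ∅), 2↦clo(λx. (x x), ∅), 3↦clo(λx. (x x), ∅)}, K=∅>
step 13: <C=x, E={x↦3}, S={0↦clo(λx. (x x), ∅), 1↦clo(λx. (x x), ∅), 2↦clo(λx. (x x), ∅), 3↦clo(λx. (x x), ∅)}, K=[arg]>
step 14: <C=x, E={x↦3}, S={0↦clo(λx. (x x), ∅), 1↦clo(λx. (x x), ∅), 2↦clo(λx. (x x), ∅), 3↦clo(λx. (x x), ∅)}, K=[fun]>
step 15: <C=(x x), E={x↦4}, S={0↦clo(λx. (x x), ∅), 1↦clo(λx. (x x), ∅), 2↦clo(λx. (x x), ∅), 3↦clo(λx. (x x), ∅), 4↦clo(λx. (x x), ∅)}, K=∅>
step 16: <C=x, E={x↦4}, S={0↦clo(λx. (x x), ∅), 1↦clo(λx. (x x), ∅), 2↦clo(λx. (x x), ∅), 3↦clo(λx. (x x), ∅), 4↦clo(λx. (x x), ∅)}, K=[arg]>
step 17: <C=x, E={x↦4}, S={0↦clo(λx. (x x), ∅), 1↦clo(λx. (x x), ∅), 2↦clo(λx. (x x), ∅), 3↦clo(λx. (x x), ∅), 4↦clo(λx. (x x), ∅)}, K=[fun]>
→ 17 transitions taken and the configuration is still not final: no result within 17 steps

Answer: DIVERGES (no final state within 17 steps)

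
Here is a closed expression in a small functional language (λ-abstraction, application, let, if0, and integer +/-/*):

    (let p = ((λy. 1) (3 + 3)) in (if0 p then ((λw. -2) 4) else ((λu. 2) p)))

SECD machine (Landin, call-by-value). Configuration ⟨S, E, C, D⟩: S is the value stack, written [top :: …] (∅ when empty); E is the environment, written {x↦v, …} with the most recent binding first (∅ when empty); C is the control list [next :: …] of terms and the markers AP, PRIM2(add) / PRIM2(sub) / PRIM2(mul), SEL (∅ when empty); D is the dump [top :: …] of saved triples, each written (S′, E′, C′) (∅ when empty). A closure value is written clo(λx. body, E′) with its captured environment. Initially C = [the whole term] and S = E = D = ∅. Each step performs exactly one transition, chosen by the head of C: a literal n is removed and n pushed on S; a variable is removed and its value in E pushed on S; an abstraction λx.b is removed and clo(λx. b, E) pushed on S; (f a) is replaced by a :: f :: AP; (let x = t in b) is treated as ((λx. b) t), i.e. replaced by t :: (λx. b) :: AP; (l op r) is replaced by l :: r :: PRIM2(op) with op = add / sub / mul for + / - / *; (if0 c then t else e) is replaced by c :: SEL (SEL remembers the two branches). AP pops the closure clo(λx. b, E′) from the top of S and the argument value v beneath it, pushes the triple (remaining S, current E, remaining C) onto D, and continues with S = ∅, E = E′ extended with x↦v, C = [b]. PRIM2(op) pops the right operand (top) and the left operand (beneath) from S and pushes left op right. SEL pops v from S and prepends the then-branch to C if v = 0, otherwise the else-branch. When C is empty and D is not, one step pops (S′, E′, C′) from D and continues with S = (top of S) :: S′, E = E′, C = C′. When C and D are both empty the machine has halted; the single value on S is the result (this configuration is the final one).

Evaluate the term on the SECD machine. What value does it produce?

step 0: <S=∅, E=∅, C=[(let p = ((λy. 1) (3 + 3)) in (if0 p then ((λw. -2) 4) else ((λu. 2) p)))], D=∅>
step 1: <S=∅, E=∅, C=[((λy. 1) (3 + 3)) :: (λp. (if0 p then ((λw. -2) 4) else ((λu. 2) p))) :: AP], D=∅>
step 2: <S=∅, E=∅, C=[(3 + 3) :: (λy. 1) :: AP :: (λp. (if0 p then ((λw. -2) 4) else ((λu. 2) p))) :: AP], D=∅>
step 3: <S=∅, E=∅, C=[3 :: 3 :: PRIM2(add) :: (λy. 1) :: AP :: (λp. (if0 p then ((λw. -2) 4) else ((λu. 2) p))) :: AP], D=∅>
step 4: <S=[3], E=∅, C=[3 :: PRIM2(add) :: (λy. 1) :: AP :: (λp. (if0 p then ((λw. -2) 4) else ((λu. 2) p))) :: AP], D=∅>
step 5: <S=[3 :: 3], E=∅, C=[PRIM2(add) :: (λy. 1) :: AP :: (λp. (if0 p then ((λw. -2) 4) else ((λu. 2) p))) :: AP], D=∅>
step 6: <S=[6], E=∅, C=[(λy. 1) :: AP :: (λp. (if0 p then ((λw. -2) 4) else ((λu. 2) p))) :: AP], D=∅>
step 7: <S=[clo(λy. 1, ∅) :: 6], E=∅, C=[AP :: (λp. (if0 p then ((λw. -2) 4) else ((λu. 2) p))) :: AP], D=∅>
step 8: <S=∅, E={y↦6}, C=[1], D=[(∅, ∅, [(λp. (if0 p then ((λw. -2) 4) else ((λu. 2) p))) :: AP])]>
step 9: <S=[1], E={y↦6}, C=∅, D=[(∅, ∅, [(λp. (if0 p then ((λw. -2) 4) else ((λu. 2) p))) :: AP])]>
step 10: <S=[1], E=∅, C=[(λp. (if0 p then ((λw. -2) 4) else ((λu. 2) p))) :: AP], D=∅>
step 11: <S=[clo(λp. (if0 p then ((λw. -2) 4) else ((λu. 2) p)), ∅) :: 1], E=∅, C=[AP], D=∅>
step 12: <S=∅, E={p↦1}, C=[(if0 p then ((λw. -2) 4) else ((λu. 2) p))], D=[(∅, ∅, ∅)]>
step 13: <S=∅, E={p↦1}, C=[p :: SEL], D=[(∅, ∅, ∅)]>
step 14: <S=[1], E={p↦1}, C=[SEL], D=[(∅, ∅, ∅)]>
step 15: <S=∅, E={p↦1}, C=[((λu. 2) p)], D=[(∅, ∅, ∅)]>
step 16: <S=∅, E={p↦1}, C=[p :: (λu. 2) :: AP], D=[(∅, ∅, ∅)]>
step 17: <S=[1], E={p↦1}, C=[(λu. 2) :: AP], D=[(∅, ∅, ∅)]>
step 18: <S=[clo(λu. 2, {p↦1}) :: 1], E={p↦1}, C=[AP], D=[(∅, ∅, ∅)]>
step 19: <S=∅, E={u↦1, p↦1}, C=[2], D=[(∅, {p↦1}, ∅) :: (∅, ∅, ∅)]>
step 20: <S=[2], E={u↦1, p↦1}, C=∅, D=[(∅, {p↦1}, ∅) :: (∅, ∅, ∅)]>
step 21: <S=[2], E={p↦1}, C=∅, D=[(∅, ∅, ∅)]>
step 22: <S=[2], E=∅, C=∅, D=∅>
→ final value 2

Answer: 2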